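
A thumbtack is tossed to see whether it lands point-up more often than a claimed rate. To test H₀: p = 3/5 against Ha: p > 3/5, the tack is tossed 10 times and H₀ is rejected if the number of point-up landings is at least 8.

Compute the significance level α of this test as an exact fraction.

1633689/9765625

α = P(reject H₀ | H₀ true) = P(X ≥ 8 | p = 3/5), with X ~ Binomial(10, 3/5).
Summing C(10,j)(3/5)^j(2/5)^{10−j} for j = 8,…,10 gives 1633689/9765625.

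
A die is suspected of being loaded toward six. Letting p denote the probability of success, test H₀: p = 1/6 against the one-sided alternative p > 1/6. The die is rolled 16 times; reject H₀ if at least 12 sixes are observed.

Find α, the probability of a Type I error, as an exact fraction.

α = P(reject H₀ | H₀ true) = P(X ≥ 12 | p = 1/6), with X ~ Binomial(16, 1/6).
Summing C(16,j)(1/6)^j(5/6)^{16−j} for j = 12,…,16 gives 134509/313456656384.

134509/313456656384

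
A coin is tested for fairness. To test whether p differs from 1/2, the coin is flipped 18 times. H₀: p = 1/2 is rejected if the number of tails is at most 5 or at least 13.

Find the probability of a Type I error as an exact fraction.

1577/16384

Under H₀, Y ~ Binomial(18, 1/2); α is the probability of landing in either tail, P(Y ≤ 5) + P(Y ≥ 13).
Each tail has probability (1 + 18 + 153 + 816 + 3060 + 8568)/262144; doubling gives α = 25232/262144 = 1577/16384.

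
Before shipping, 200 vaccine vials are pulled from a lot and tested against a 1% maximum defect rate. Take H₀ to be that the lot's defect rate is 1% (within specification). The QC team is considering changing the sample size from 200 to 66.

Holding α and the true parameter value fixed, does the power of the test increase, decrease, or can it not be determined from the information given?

It decreases.

With less data the test statistic is noisier; under Ha, more outcomes land inside the acceptance region.
Since power = 1 − β and β increases, power decreases.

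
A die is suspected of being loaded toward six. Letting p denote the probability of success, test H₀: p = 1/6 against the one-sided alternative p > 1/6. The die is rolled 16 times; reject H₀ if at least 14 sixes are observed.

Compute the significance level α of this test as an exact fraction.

The Type I error probability is α = P(S ≥ 14) computed under H₀, where S ~ Binomial(16, 1/6).
Summing C(16,j)(1/6)^j(5/6)^{16−j} for j = 14,…,16 gives 1027/940369969152.

1027/940369969152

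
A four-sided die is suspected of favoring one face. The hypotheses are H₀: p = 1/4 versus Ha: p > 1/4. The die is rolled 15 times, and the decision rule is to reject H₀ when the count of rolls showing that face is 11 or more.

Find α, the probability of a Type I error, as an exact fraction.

The Type I error probability is α = P(K ≥ 11) computed under H₀, where K ~ Binomial(15, 1/4).
P(K ≥ 11) = Σ_{j=11}^{15} C(15,j)·(1/4)^j·(3/4)^{15-j} = 123841/1073741824.

123841/1073741824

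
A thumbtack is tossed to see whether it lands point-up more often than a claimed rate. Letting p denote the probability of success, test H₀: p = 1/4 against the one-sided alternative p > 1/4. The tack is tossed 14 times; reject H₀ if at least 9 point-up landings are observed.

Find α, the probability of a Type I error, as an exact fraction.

The Type I error probability is α = P(X ≥ 9) computed under H₀, where X ~ Binomial(14, 1/4).
Summing C(14,j)(1/4)^j(3/4)^{14−j} for j = 9,…,14 gives 578257/268435456.

578257/268435456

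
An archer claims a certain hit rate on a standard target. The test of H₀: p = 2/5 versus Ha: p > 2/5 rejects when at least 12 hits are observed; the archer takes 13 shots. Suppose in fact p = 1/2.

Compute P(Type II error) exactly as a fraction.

4089/4096

A Type II error is failing to reject when Ha holds: with p = 1/2, β = P(Y ≤ 11).
Equivalently, β = 1 − P(Y ≥ 12) = 4089/4096.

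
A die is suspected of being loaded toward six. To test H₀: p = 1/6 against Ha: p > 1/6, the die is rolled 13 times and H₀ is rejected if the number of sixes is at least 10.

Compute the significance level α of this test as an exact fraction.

α = P(reject H₀ | H₀ true) = P(K ≥ 10 | p = 1/6), with K ~ Binomial(13, 1/6).
P(K ≥ 10) = Σ_{j=10}^{13} C(13,j)·(1/6)^j·(5/6)^{13-j} = 18883/6530347008.

18883/6530347008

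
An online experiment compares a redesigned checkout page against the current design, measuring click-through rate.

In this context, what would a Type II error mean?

With the conventional null hypothesis that the new design has no effect on click-through rate:
A Type II error is failing to reject H₀ when H₀ is false.
Here that means keeping the current design when actually the new design increases click-through rate.

A Type II error would mean concluding that the new design has no effect on click-through rate (or at least failing to establish that the new design increases click-through rate) when in fact the new design increases click-through rate.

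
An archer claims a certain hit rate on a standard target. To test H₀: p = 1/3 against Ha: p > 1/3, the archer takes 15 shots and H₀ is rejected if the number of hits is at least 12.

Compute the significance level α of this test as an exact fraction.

4091/14348907

Under H₀, S ~ Binomial(15, 1/3), and α = P(S ≥ 12).
Adding the binomial terms for j = 12 through 15 with p = 1/3 yields 4091/14348907.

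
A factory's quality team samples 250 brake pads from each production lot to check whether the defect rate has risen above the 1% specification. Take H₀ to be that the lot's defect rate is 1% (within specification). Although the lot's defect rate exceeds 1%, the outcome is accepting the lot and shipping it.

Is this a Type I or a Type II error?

'Accepting the lot and shipping it' corresponds to failing to reject H₀.
H₀ was not rejected but H₀ is false — a Type II error (false negative).

Type II error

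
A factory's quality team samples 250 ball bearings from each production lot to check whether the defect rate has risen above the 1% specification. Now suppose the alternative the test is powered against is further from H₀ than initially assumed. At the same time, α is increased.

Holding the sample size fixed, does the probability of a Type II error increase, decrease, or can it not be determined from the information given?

A larger true effect moves the Ha sampling distribution further from the H₀ critical value, making rejection more likely when Ha is true. With a larger α the critical value moves toward the center, so more of the Ha sampling distribution lies in the rejection region. Both changes push β in the same direction.

It decreases.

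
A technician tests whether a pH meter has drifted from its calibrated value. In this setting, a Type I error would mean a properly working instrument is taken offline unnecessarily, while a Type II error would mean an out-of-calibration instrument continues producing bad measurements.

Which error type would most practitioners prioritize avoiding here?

The Type II consequence (an out-of-calibration instrument continues producing bad measurements) is more severe than the Type I consequence (a properly working instrument is taken offline unnecessarily).

Type II error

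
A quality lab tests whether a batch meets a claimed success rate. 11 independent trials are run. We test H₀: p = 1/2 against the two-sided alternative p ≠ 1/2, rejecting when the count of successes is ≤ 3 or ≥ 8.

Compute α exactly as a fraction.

29/128

The significance level is the null-hypothesis probability of the rejection region {≤3} ∪ {≥8}.
Each tail has probability (1 + 11 + 55 + 165)/2048; doubling gives α = 464/2048 = 29/128.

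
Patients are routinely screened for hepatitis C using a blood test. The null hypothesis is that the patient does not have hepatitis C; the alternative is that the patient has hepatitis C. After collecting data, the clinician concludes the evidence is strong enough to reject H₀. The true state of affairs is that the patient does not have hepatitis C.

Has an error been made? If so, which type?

H₀ was rejected, but H₀ is actually true.
Rejecting a true null hypothesis is a Type I error (false positive).

Type I error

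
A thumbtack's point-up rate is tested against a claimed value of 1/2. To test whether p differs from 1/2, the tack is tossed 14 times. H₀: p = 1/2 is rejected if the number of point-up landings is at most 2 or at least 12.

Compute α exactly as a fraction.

53/4096

Under H₀, X ~ Binomial(14, 1/2); α is the probability of landing in either tail, P(X ≤ 2) + P(X ≥ 12).
The two tails are symmetric, so α = 2·(1 + 14 + 91)/2^14 = 212/16384 = 53/4096.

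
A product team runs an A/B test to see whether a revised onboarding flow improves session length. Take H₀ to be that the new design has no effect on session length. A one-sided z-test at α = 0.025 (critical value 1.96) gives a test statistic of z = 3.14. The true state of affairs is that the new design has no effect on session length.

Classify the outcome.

Since z = 3.14 > z* = 1.96, H₀ is rejected.
H₀ is true (actually the new design has no effect on session length).
Rejecting a true H₀ is a Type I error.

Type I error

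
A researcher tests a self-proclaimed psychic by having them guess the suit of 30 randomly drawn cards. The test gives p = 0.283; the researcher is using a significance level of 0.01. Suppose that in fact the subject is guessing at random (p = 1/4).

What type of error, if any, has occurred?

The conventional null hypothesis is that the subject is guessing at random (p = 1/4).
Since p = 0.283 ≥ α = 0.01, H₀ is not rejected.
H₀ is true (actually the subject is guessing at random (p = 1/4)).
The decision matches the true state — no error.

No error (correct decision).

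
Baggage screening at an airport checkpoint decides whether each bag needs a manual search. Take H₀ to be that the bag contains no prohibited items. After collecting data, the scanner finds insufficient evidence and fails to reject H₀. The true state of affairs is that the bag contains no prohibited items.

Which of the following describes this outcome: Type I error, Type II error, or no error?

Neither — the decision is correct.

The test retained a true H₀ — the decision matches the true state.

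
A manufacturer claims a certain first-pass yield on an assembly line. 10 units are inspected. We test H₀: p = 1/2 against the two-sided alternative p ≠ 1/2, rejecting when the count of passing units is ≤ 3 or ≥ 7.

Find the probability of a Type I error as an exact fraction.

11/32

Under H₀, S ~ Binomial(10, 1/2); α is the probability of landing in either tail, P(S ≤ 3) + P(S ≥ 7).
Each tail has probability (1 + 10 + 45 + 120)/1024; doubling gives α = 352/1024 = 11/32.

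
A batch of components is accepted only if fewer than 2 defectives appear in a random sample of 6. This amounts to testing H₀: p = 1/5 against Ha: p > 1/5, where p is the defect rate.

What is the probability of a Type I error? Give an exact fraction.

Under H₀, S ~ Binomial(6, 1/5); the Type I error rate is P(S ≥ 2).
Computing the lower-tail complement: 1 − 2048/3125 = 1077/3125.

1077/3125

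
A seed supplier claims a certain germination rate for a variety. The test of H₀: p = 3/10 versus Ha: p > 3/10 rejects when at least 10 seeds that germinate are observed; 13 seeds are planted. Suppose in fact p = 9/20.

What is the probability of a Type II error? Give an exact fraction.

501584974994213/512000000000000

Under the alternative p = 9/20, X ~ Binomial(13, 9/20); β is the probability the test does not reject, P(X < 10).
Summing C(13,j)·(9/20)^j·(11/20)^{13-j} for j = 0..9 gives 501584974994213/512000000000000.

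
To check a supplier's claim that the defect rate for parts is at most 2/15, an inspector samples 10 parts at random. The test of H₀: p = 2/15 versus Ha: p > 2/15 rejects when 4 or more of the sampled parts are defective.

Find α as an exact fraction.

6543935072/192216796875

α = P(reject H₀ | H₀ true) = P(K ≥ 4 | p = 2/15), K ~ Binomial(10, 2/15).
Computing the lower-tail complement: 1 − 185672861803/192216796875 = 6543935072/192216796875.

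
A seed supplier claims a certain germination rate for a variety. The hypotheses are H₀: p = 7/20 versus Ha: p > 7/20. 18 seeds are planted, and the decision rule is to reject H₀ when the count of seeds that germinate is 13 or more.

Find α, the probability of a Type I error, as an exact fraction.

The Type I error probability is α = P(Y ≥ 13) computed under H₀, where Y ~ Binomial(18, 7/20).
Adding the binomial terms for j = 13 through 18 with p = 7/20 yields 94232010575926496497/65536000000000000000000.

94232010575926496497/65536000000000000000000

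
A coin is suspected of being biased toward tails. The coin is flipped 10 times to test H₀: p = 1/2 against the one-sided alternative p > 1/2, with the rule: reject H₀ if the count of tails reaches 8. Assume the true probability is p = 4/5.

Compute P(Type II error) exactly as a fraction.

β = P(fail to reject H₀ | Ha true) = P(X ≤ 7 | p = 4/5), X ~ Binomial(10, 4/5).
Adding the binomial probabilities P(X=0)+…+P(X=7) at p = 4/5 gives 3146489/9765625.

3146489/9765625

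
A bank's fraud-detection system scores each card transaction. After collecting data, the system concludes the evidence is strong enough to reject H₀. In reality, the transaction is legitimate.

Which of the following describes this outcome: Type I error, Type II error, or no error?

Type I error

The conventional null hypothesis here is that the transaction is legitimate.
H₀ was rejected, but H₀ is actually true.
Rejecting a true null hypothesis is a Type I error (false positive).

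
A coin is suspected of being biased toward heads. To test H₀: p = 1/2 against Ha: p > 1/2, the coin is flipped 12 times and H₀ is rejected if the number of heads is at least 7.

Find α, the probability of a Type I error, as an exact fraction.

793/2048

The Type I error probability is α = P(X ≥ 7) computed under H₀, where X ~ Binomial(12, 1/2).
P(X ≥ 7) = [C(12,7) + C(12,8) + C(12,9) + C(12,10) + C(12,11) + C(12,12)] / 2^12 = (792 + 495 + 220 + 66 + 12 + 1) / 4096 = 1586/4096 = 793/2048.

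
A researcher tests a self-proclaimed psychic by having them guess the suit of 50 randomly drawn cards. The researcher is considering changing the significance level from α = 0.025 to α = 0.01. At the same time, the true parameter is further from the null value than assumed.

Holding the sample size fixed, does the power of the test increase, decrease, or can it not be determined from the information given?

The first change alone would make β increase; the second alone would make β decrease. Which effect dominates depends on the magnitudes, which are not given.
Since power = 1 − β, the effect on power is likewise indeterminate.

Cannot be determined from the information given.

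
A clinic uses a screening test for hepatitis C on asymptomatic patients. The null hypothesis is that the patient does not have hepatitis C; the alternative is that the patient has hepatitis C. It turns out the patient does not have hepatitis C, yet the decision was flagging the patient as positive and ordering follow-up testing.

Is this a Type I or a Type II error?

'Flagging the patient as positive and ordering follow-up testing' corresponds to rejecting H₀.
H₀ was rejected but H₀ is true — a Type I error (false positive).

Type I error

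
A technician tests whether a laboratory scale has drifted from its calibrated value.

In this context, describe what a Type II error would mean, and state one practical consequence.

A Type II error would mean concluding that the instrument is correctly calibrated (or at least failing to establish that the instrument has drifted out of calibration) when in fact the instrument has drifted out of calibration. Consequence: an out-of-calibration instrument continues producing bad measurements.

With the conventional null hypothesis that the instrument is correctly calibrated:
A Type II error is failing to reject H₀ when H₀ is false.
Here that means leaving the instrument in service when actually the instrument has drifted out of calibration.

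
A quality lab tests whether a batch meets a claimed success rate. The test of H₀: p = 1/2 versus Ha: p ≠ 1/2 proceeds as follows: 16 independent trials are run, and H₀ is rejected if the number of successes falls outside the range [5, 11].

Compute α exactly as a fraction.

2517/32768

Under H₀, X ~ Binomial(16, 1/2); α is the probability of landing in either tail, P(X ≤ 4) + P(X ≥ 12).
Each tail has probability (1 + 16 + 120 + 560 + 1820)/65536; doubling gives α = 5034/65536 = 2517/32768.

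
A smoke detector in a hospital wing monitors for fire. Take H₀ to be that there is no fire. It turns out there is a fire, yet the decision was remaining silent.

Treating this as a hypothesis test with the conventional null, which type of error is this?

'Remaining silent' corresponds to failing to reject H₀.
H₀ was not rejected but H₀ is false — a Type II error (false negative).

Type II error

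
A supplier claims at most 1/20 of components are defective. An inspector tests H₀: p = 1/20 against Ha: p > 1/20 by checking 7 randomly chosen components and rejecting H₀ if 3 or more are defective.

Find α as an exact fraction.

961803/256000000

Under H₀, Y ~ Binomial(7, 1/20); the Type I error rate is P(Y ≥ 3).
Computing the lower-tail complement: 1 − 255038197/256000000 = 961803/256000000.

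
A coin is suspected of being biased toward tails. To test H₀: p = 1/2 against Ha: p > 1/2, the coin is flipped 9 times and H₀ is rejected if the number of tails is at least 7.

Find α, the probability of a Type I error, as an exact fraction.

23/256

The Type I error probability is α = P(K ≥ 7) computed under H₀, where K ~ Binomial(9, 1/2).
Summing the upper tail: (36 + 9 + 1) / 2^9 = 46/512 = 23/256.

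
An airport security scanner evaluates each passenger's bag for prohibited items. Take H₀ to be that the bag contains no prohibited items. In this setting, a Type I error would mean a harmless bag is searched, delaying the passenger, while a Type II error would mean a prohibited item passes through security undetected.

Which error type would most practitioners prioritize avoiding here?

Type II error

The Type II consequence (a prohibited item passes through security undetected) is more severe than the Type I consequence (a harmless bag is searched, delaying the passenger).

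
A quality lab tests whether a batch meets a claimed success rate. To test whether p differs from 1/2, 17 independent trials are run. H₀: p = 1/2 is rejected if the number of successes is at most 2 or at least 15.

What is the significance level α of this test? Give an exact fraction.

77/32768

Under H₀, X ~ Binomial(17, 1/2); α is the probability of landing in either tail, P(X ≤ 2) + P(X ≥ 15).
By symmetry, α = 2·P(X ≤ 2) = 2·(1 + 17 + 136)/131072 = 308/131072 = 77/32768.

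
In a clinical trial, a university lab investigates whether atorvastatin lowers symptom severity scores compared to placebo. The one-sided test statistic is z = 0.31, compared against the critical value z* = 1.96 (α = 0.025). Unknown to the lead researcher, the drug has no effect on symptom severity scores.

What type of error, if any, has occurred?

No error (correct decision).

The conventional null hypothesis is that the drug has no effect on symptom severity scores.
Since z = 0.31 ≤ z* = 1.96, H₀ is not rejected.
H₀ is true (actually the drug has no effect on symptom severity scores).
The decision matches the true state — no error.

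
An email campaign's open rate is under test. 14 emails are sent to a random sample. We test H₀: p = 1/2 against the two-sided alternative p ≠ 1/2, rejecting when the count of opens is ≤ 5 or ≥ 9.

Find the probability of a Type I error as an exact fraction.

3473/8192

α = P(K ≤ 5 or K ≥ 9 | p = 1/2), K ~ Binomial(14, 1/2).
The two tails are symmetric, so α = 2·(1 + 14 + 91 + 364 + 1001 + 2002)/2^14 = 6946/16384 = 3473/8192.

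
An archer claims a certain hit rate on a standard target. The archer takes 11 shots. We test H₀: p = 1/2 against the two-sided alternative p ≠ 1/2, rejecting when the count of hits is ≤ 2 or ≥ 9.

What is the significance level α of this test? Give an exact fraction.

Under H₀, Y ~ Binomial(11, 1/2); α is the probability of landing in either tail, P(Y ≤ 2) + P(Y ≥ 9).
Each tail has probability (1 + 11 + 55)/2048; doubling gives α = 134/2048 = 67/1024.

67/1024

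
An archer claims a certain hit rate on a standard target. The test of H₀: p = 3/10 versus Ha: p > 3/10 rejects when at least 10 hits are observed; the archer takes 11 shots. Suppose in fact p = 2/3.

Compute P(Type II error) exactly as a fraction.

163835/177147

A Type II error is failing to reject when Ha holds: with p = 2/3, β = P(S ≤ 9).
Equivalently, β = 1 − P(S ≥ 10) = 163835/177147.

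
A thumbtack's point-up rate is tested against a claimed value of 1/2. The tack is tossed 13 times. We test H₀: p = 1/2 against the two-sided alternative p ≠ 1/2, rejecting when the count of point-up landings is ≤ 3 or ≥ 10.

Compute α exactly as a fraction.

189/2048

The significance level is the null-hypothesis probability of the rejection region {≤3} ∪ {≥10}.
By symmetry, α = 2·P(S ≤ 3) = 2·(1 + 13 + 78 + 286)/8192 = 756/8192 = 189/2048.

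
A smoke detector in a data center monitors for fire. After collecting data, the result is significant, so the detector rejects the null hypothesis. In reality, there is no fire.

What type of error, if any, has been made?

Type I error

The conventional null hypothesis here is that there is no fire.
H₀ was rejected, but H₀ is actually true.
Rejecting a true null hypothesis is a Type I error (false positive).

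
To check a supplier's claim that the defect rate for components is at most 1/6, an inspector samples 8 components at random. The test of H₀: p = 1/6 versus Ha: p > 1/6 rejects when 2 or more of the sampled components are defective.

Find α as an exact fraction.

663991/1679616

The significance level is the probability, assuming p = 1/6, of seeing 2 or more defectives in 8 draws.
α = 1 − P(S ≤ 1) = 1 − 1015625/1679616 = 663991/1679616.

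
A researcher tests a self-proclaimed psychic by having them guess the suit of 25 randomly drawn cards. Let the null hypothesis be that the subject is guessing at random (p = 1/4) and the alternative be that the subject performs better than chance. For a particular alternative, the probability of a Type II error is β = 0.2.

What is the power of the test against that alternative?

0.8

Power = 1 − β = 1 − 0.2 = 0.8.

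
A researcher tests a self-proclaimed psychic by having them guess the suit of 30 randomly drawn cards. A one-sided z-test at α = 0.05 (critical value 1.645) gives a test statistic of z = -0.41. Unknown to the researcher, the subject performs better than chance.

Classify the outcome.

The conventional null hypothesis is that the subject is guessing at random (p = 1/4).
Since z = -0.41 ≤ z* = 1.645, H₀ is not rejected.
H₀ is false (actually the subject performs better than chance).
Failing to reject a false H₀ is a Type II error.

Type II error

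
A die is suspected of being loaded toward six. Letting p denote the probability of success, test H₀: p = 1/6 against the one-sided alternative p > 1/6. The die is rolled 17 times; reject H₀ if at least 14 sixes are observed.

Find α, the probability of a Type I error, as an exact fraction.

α = P(reject H₀ | H₀ true) = P(Y ≥ 14 | p = 1/6), with Y ~ Binomial(17, 1/6).
P(Y ≥ 14) = Σ_{j=14}^{17} C(17,j)·(1/6)^j·(5/6)^{17-j} = 44243/8463329722368.

44243/8463329722368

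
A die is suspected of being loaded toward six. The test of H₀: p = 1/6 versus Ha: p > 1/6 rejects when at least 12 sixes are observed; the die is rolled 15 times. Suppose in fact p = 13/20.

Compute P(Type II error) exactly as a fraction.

Under the alternative p = 13/20, K ~ Binomial(15, 13/20); β is the probability the test does not reject, P(K < 12).
Equivalently, β = 1 − P(K ≥ 12) = 6777270377107586237/8192000000000000000.

6777270377107586237/8192000000000000000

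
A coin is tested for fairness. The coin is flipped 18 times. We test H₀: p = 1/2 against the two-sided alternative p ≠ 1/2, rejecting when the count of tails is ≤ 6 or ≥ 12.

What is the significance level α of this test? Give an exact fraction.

7795/32768

α = P(Y ≤ 6 or Y ≥ 12 | p = 1/2), Y ~ Binomial(18, 1/2).
The two tails are symmetric, so α = 2·(1 + 18 + 153 + 816 + 3060 + 8568 + 18564)/2^18 = 62360/262144 = 7795/32768.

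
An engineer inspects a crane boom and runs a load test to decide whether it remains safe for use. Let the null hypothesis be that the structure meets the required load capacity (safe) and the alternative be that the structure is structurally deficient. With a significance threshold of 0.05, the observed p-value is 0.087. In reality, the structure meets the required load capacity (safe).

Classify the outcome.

No error — this is a correct decision.

Since p = 0.087 ≥ α = 0.05, H₀ is not rejected.
H₀ is true (actually the structure meets the required load capacity (safe)).
The decision matches the true state — no error.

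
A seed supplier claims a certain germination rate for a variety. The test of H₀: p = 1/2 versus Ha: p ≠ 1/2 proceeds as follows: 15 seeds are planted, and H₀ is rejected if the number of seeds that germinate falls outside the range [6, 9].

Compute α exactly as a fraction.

The significance level is the null-hypothesis probability of the rejection region {≤5} ∪ {≥10}.
By symmetry, α = 2·P(K ≤ 5) = 2·(1 + 15 + 105 + 455 + 1365 + 3003)/32768 = 9888/32768 = 309/1024.

309/1024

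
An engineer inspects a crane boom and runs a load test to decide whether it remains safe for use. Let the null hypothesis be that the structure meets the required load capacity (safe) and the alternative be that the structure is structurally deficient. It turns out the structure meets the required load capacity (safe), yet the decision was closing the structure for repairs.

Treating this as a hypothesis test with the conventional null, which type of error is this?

'Closing the structure for repairs' corresponds to rejecting H₀.
H₀ was rejected but H₀ is true — a Type I error (false positive).

Type I error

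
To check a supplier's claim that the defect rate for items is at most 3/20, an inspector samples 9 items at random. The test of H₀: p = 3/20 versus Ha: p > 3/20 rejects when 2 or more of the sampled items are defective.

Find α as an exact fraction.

51266668149/128000000000

α = P(reject H₀ | H₀ true) = P(K ≥ 2 | p = 3/20), K ~ Binomial(9, 3/20).
Via the complement, α = 1 − Σ_{j=0}^{1} C(9,j)(3/20)^j(17/20)^{9-j} = 51266668149/128000000000.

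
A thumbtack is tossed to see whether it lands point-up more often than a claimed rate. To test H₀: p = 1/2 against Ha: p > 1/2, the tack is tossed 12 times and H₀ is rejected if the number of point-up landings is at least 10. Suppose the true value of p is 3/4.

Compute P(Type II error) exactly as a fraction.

10222777/16777216

A Type II error is failing to reject when Ha holds: with p = 3/4, β = P(S ≤ 9).
Adding the binomial probabilities P(S=0)+…+P(S=9) at p = 3/4 gives 10222777/16777216.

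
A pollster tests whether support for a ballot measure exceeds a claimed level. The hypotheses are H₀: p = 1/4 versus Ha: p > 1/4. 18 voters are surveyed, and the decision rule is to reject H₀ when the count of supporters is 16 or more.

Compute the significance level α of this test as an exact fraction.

α = P(reject H₀ | H₀ true) = P(S ≥ 16 | p = 1/4), with S ~ Binomial(18, 1/4).
Adding the binomial terms for j = 16 through 18 with p = 1/4 yields 179/8589934592.

179/8589934592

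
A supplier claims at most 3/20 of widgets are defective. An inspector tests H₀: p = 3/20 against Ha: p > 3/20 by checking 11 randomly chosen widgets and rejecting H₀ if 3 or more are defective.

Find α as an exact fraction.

9059861222307/40960000000000

Under H₀, Y ~ Binomial(11, 3/20); the Type I error rate is P(Y ≥ 3).
α = 1 − P(Y ≤ 2) = 1 − 31900138777693/40960000000000 = 9059861222307/40960000000000.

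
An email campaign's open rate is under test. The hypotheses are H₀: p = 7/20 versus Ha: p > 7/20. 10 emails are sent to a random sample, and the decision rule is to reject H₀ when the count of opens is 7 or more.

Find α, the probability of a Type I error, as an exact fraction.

66622158071/2560000000000

The Type I error probability is α = P(K ≥ 7) computed under H₀, where K ~ Binomial(10, 7/20).
Adding the binomial terms for j = 7 through 10 with p = 7/20 yields 66622158071/2560000000000.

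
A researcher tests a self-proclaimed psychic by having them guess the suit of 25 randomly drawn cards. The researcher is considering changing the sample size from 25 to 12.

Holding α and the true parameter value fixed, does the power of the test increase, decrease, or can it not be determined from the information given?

It decreases.

Reducing n widens both sampling distributions, so the test has less ability to distinguish Ha from H₀.
Since power = 1 − β and β increases, power decreases.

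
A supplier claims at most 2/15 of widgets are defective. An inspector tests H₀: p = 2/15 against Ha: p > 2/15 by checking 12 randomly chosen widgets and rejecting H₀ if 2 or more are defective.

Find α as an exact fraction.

The significance level is the probability, assuming p = 2/15, of seeing 2 or more defectives in 12 draws.
Via the complement, α = 1 − Σ_{j=0}^{1} C(12,j)(2/15)^j(13/15)^{12-j} = 63436403311256/129746337890625.

63436403311256/129746337890625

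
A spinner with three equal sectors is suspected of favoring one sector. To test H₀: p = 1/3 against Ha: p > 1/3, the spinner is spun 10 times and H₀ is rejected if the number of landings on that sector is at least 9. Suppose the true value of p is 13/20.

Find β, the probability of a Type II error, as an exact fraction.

A Type II error is failing to reject when Ha holds: with p = 13/20, β = P(Y ≤ 8).
Equivalently, β = 1 − P(Y ≥ 9) = 9359826552041/10240000000000.

9359826552041/10240000000000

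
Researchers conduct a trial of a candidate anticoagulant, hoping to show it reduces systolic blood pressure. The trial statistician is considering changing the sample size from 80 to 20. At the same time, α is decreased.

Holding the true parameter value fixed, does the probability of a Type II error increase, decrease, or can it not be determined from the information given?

It increases.

Reducing n widens both sampling distributions, so the test has less ability to distinguish Ha from H₀. A smaller α moves the rejection region further into the tail. With the alternative true, more outcomes now fall outside the rejection region, so failing to reject becomes more likely. Both changes push β in the same direction.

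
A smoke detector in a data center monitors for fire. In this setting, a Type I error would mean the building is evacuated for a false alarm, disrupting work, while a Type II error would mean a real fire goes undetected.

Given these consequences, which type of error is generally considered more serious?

Type II error

The Type II consequence (a real fire goes undetected) is more severe than the Type I consequence (the building is evacuated for a false alarm, disrupting work).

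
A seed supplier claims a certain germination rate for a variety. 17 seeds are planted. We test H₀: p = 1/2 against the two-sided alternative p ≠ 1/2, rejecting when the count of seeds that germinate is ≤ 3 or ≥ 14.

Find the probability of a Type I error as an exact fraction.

417/32768

The significance level is the null-hypothesis probability of the rejection region {≤3} ∪ {≥14}.
The two tails are symmetric, so α = 2·(1 + 17 + 136 + 680)/2^17 = 1668/131072 = 417/32768.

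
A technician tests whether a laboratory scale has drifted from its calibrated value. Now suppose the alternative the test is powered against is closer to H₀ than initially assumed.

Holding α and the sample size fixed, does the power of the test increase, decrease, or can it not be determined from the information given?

It decreases.

A smaller true effect puts the Ha sampling distribution closer to H₀, so more of it falls in the non-rejection region.
Since power = 1 − β and β increases, power decreases.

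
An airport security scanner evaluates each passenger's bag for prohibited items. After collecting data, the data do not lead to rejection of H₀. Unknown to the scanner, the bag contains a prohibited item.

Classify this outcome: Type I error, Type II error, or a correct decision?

Type II error

The conventional null hypothesis here is that the bag contains no prohibited items.
H₀ was not rejected, but H₀ is actually false.
Failing to reject a false null hypothesis is a Type II error (false negative).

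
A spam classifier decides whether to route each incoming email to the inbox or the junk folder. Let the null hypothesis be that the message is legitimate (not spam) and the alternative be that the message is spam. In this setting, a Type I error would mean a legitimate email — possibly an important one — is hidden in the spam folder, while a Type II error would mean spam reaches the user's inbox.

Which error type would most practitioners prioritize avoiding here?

Type I error

The Type I consequence (a legitimate email — possibly an important one — is hidden in the spam folder) is more severe than the Type II consequence (spam reaches the user's inbox).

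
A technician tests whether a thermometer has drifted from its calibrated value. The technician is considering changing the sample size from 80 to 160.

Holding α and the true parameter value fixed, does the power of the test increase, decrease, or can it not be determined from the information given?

It increases.

A larger sample reduces the standard error, pulling the sampling distribution under Ha further from the non-rejection region.
Since power = 1 − β and β decreases, power increases.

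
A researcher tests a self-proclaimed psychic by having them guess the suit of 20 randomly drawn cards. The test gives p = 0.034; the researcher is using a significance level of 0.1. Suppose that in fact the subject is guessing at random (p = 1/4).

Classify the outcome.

The conventional null hypothesis is that the subject is guessing at random (p = 1/4).
Since p = 0.034 < α = 0.1, H₀ is rejected.
H₀ is true (actually the subject is guessing at random (p = 1/4)).
Rejecting a true H₀ is a Type I error.

Type I error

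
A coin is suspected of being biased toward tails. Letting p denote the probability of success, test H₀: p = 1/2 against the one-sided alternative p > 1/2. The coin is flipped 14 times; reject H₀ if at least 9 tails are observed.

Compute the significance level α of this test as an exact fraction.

α = P(reject H₀ | H₀ true) = P(K ≥ 9 | p = 1/2), with K ~ Binomial(14, 1/2).
Summing the upper tail: (2002 + 1001 + 364 + 91 + 14 + 1) / 2^14 = 3473/16384.

3473/16384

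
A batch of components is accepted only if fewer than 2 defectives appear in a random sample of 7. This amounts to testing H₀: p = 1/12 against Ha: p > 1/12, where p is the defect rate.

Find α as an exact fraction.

Under H₀, K ~ Binomial(7, 1/12); the Type I error rate is P(K ≥ 2).
Via the complement, α = 1 − Σ_{j=0}^{1} C(7,j)(1/12)^j(11/12)^{7-j} = 219095/1990656.

219095/1990656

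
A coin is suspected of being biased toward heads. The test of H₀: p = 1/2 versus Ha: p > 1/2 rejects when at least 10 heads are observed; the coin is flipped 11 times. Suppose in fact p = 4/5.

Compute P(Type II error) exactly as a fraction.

6619897/9765625

β = P(fail to reject H₀ | Ha true) = P(X ≤ 9 | p = 4/5), X ~ Binomial(11, 4/5).
Adding the binomial probabilities P(X=0)+…+P(X=9) at p = 4/5 gives 6619897/9765625.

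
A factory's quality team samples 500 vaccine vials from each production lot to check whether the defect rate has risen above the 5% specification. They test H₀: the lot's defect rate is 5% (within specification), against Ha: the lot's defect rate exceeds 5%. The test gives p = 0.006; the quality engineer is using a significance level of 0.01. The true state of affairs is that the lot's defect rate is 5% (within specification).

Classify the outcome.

Type I error

Since p = 0.006 < α = 0.01, H₀ is rejected.
H₀ is true (actually the lot's defect rate is 5% (within specification)).
Rejecting a true H₀ is a Type I error.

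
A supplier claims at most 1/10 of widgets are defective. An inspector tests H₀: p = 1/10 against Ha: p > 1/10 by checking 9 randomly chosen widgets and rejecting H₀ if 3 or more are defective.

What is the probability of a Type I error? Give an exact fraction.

26486069/500000000

Under H₀, K ~ Binomial(9, 1/10); the Type I error rate is P(K ≥ 3).
α = 1 − P(K ≤ 2) = 1 − 473513931/500000000 = 26486069/500000000.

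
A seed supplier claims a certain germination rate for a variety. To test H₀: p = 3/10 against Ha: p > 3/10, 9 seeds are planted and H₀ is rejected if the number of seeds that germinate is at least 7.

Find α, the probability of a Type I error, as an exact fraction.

Under H₀, X ~ Binomial(9, 3/10), and α = P(X ≥ 7).
Summing C(9,j)(3/10)^j(7/10)^{9−j} for j = 7,…,9 gives 2145447/500000000.

2145447/500000000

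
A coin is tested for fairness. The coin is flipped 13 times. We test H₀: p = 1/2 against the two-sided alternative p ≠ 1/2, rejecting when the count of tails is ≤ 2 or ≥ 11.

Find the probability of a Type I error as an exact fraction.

α = P(Y ≤ 2 or Y ≥ 11 | p = 1/2), Y ~ Binomial(13, 1/2).
Each tail has probability (1 + 13 + 78)/8192; doubling gives α = 184/8192 = 23/1024.

23/1024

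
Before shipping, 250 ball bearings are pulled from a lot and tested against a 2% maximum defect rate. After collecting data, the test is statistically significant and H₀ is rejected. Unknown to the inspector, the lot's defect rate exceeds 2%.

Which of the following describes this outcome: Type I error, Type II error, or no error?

The conventional null hypothesis here is that the lot's defect rate is 2% (within specification).
The test rejected a false H₀ — the decision matches the true state.

Neither — the decision is correct.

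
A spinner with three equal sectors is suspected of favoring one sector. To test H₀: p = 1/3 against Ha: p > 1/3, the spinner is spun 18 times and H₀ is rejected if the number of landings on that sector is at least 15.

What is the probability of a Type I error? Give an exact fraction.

7177/387420489

α = P(reject H₀ | H₀ true) = P(K ≥ 15 | p = 1/3), with K ~ Binomial(18, 1/3).
Adding the binomial terms for j = 15 through 18 with p = 1/3 yields 7177/387420489.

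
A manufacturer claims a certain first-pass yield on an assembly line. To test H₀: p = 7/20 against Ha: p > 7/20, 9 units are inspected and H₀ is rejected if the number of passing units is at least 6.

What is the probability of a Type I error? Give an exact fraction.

6859289647/128000000000

α = P(reject H₀ | H₀ true) = P(S ≥ 6 | p = 7/20), with S ~ Binomial(9, 7/20).
Adding the binomial terms for j = 6 through 9 with p = 7/20 yields 6859289647/128000000000.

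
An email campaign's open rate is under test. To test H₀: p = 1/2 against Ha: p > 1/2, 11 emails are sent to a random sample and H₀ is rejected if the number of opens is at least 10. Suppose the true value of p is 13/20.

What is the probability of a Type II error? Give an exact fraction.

19239273573359/20480000000000

A Type II error is failing to reject when Ha holds: with p = 13/20, β = P(K ≤ 9).
Equivalently, β = 1 − P(K ≥ 10) = 19239273573359/20480000000000.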